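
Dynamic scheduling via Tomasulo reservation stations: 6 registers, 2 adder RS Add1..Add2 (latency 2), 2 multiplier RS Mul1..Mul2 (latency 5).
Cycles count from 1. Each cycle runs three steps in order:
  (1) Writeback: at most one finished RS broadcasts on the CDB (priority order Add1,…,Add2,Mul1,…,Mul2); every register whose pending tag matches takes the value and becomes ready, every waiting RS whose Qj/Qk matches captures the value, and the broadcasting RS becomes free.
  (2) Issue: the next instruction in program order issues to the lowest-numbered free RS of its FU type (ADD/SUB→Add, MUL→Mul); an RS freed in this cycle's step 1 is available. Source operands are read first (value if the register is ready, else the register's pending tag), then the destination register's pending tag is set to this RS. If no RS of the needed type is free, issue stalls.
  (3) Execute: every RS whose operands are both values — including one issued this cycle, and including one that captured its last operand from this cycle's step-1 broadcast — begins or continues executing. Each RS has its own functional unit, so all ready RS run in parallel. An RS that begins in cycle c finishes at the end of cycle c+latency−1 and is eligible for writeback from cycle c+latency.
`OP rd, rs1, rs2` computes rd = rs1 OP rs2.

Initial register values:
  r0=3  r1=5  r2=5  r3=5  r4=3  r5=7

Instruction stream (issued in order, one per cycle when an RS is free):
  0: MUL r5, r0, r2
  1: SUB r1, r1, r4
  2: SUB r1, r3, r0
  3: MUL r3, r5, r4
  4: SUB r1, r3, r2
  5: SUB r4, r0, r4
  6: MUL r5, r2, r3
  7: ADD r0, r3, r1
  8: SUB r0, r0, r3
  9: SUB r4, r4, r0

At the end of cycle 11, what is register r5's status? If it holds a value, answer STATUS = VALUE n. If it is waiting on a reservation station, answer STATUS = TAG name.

  c1: issue MUL r5<-Mul1  regs: r0:3,r1:5,r2:5,r3:5,r4:3,r5:Mul1
  c2: issue SUB r1<-Add1  regs: r0:3,r1:Add1,r2:5,r3:5,r4:3,r5:Mul1
  c3: issue SUB r1<-Add2  regs: r0:3,r1:Add2,r2:5,r3:5,r4:3,r5:Mul1
  c4: CDB Add1=2; issue MUL r3<-Mul2  regs: r0:3,r1:Add2,r2:5,r3:Mul2,r4:3,r5:Mul1
  c5: CDB Add2=2; issue SUB r1<-Add1  regs: r0:3,r1:Add1,r2:5,r3:Mul2,r4:3,r5:Mul1
  c6: CDB Mul1=15; issue SUB r4<-Add2  regs: r0:3,r1:Add1,r2:5,r3:Mul2,r4:Add2,r5:15
  c7: issue MUL r5<-Mul1  regs: r0:3,r1:Add1,r2:5,r3:Mul2,r4:Add2,r5:Mul1
  c8: CDB Add2=0; issue ADD r0<-Add2  regs: r0:Add2,r1:Add1,r2:5,r3:Mul2,r4:0,r5:Mul1
  c9: stall  regs: r0:Add2,r1:Add1,r2:5,r3:Mul2,r4:0,r5:Mul1
  c10: stall  regs: r0:Add2,r1:Add1,r2:5,r3:Mul2,r4:0,r5:Mul1
  c11: CDB Mul2=45; stall  regs: r0:Add2,r1:Add1,r2:5,r3:45,r4:0,r5:Mul1

STATUS = TAG Mul1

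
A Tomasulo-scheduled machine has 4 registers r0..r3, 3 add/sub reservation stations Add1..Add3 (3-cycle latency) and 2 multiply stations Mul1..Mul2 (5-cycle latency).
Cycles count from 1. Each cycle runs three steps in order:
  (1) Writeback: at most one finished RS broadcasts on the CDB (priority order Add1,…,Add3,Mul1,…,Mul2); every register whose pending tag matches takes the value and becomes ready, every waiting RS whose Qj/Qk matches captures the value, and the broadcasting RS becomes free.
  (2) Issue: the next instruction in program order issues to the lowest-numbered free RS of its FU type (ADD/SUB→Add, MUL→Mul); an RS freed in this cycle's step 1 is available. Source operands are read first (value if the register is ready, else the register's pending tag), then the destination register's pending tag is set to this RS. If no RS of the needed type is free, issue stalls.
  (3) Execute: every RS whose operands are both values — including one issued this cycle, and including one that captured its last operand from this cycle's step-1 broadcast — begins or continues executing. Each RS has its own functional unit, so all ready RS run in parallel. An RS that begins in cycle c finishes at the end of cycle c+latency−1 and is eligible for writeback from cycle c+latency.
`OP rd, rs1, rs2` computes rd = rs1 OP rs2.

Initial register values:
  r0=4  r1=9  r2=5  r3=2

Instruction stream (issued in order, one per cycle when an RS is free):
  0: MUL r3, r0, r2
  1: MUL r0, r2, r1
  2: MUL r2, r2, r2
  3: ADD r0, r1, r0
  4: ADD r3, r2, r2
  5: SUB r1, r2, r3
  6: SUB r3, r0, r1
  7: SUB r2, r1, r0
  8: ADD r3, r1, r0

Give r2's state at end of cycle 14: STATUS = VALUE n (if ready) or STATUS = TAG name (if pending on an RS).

STATUS = TAG Add2

c1: issue MUL r3<-Mul1 | r0:4,r1:9,r2:5,r3:Mul1
c2: issue MUL r0<-Mul2 | r0:Mul2,r1:9,r2:5,r3:Mul1
c3: stall | r0:Mul2,r1:9,r2:5,r3:Mul1
c4: stall | r0:Mul2,r1:9,r2:5,r3:Mul1
c5: stall | r0:Mul2,r1:9,r2:5,r3:Mul1
c6: CDB Mul1=20; issue MUL r2<-Mul1 | r0:Mul2,r1:9,r2:Mul1,r3:20
c7: CDB Mul2=45; issue ADD r0<-Add1 | r0:Add1,r1:9,r2:Mul1,r3:20
c8: issue ADD r3<-Add2 | r0:Add1,r1:9,r2:Mul1,r3:Add2
c9: issue SUB r1<-Add3 | r0:Add1,r1:Add3,r2:Mul1,r3:Add2
c10: CDB Add1=54; issue SUB r3<-Add1 | r0:54,r1:Add3,r2:Mul1,r3:Add1
c11: CDB Mul1=25; stall | r0:54,r1:Add3,r2:25,r3:Add1
c12: stall | r0:54,r1:Add3,r2:25,r3:Add1
c13: stall | r0:54,r1:Add3,r2:25,r3:Add1
c14: CDB Add2=50; issue SUB r2<-Add2 | r0:54,r1:Add3,r2:Add2,r3:Add1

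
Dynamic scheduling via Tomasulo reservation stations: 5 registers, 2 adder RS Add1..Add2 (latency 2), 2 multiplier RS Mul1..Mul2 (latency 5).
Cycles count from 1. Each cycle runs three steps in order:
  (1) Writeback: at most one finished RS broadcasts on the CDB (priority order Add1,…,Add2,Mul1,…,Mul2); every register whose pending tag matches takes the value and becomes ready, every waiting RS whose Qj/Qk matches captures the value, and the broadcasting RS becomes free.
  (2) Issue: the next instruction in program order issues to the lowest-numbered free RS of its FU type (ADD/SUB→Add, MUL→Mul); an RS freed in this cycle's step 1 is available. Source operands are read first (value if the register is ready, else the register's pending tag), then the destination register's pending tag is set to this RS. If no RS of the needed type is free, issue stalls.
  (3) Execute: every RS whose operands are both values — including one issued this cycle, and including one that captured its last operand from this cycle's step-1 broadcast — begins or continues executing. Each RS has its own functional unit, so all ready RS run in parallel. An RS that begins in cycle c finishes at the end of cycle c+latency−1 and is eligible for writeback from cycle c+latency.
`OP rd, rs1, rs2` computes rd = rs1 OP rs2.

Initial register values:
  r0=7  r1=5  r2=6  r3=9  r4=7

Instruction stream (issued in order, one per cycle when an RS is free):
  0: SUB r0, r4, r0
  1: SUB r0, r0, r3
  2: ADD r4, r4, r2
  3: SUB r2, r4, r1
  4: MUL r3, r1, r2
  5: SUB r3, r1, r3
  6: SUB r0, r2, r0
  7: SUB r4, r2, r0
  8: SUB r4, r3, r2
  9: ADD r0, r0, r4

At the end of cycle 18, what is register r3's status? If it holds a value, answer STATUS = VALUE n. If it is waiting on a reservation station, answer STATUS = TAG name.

cycle 1: issue SUB r0<-Add1 // r0:Add1,r1:5,r2:6,r3:9,r4:7
cycle 2: issue SUB r0<-Add2 // r0:Add2,r1:5,r2:6,r3:9,r4:7
cycle 3: CDB Add1=0; issue ADD r4<-Add1 // r0:Add2,r1:5,r2:6,r3:9,r4:Add1
cycle 4: stall // r0:Add2,r1:5,r2:6,r3:9,r4:Add1
cycle 5: CDB Add1=13; issue SUB r2<-Add1 // r0:Add2,r1:5,r2:Add1,r3:9,r4:13
cycle 6: CDB Add2=-9; issue MUL r3<-Mul1 // r0:-9,r1:5,r2:Add1,r3:Mul1,r4:13
cycle 7: CDB Add1=8; issue SUB r3<-Add1 // r0:-9,r1:5,r2:8,r3:Add1,r4:13
cycle 8: issue SUB r0<-Add2 // r0:Add2,r1:5,r2:8,r3:Add1,r4:13
cycle 9: stall // r0:Add2,r1:5,r2:8,r3:Add1,r4:13
cycle 10: CDB Add2=17; issue SUB r4<-Add2 // r0:17,r1:5,r2:8,r3:Add1,r4:Add2
cycle 11: stall // r0:17,r1:5,r2:8,r3:Add1,r4:Add2
cycle 12: CDB Add2=-9; issue SUB r4<-Add2 // r0:17,r1:5,r2:8,r3:Add1,r4:Add2
cycle 13: CDB Mul1=40; stall // r0:17,r1:5,r2:8,r3:Add1,r4:Add2
cycle 14: stall // r0:17,r1:5,r2:8,r3:Add1,r4:Add2
cycle 15: CDB Add1=-35; issue ADD r0<-Add1 // r0:Add1,r1:5,r2:8,r3:-35,r4:Add2
cycle 16: - // r0:Add1,r1:5,r2:8,r3:-35,r4:Add2
cycle 17: CDB Add2=-43 // r0:Add1,r1:5,r2:8,r3:-35,r4:-43
cycle 18: - // r0:Add1,r1:5,r2:8,r3:-35,r4:-43

STATUS = VALUE -35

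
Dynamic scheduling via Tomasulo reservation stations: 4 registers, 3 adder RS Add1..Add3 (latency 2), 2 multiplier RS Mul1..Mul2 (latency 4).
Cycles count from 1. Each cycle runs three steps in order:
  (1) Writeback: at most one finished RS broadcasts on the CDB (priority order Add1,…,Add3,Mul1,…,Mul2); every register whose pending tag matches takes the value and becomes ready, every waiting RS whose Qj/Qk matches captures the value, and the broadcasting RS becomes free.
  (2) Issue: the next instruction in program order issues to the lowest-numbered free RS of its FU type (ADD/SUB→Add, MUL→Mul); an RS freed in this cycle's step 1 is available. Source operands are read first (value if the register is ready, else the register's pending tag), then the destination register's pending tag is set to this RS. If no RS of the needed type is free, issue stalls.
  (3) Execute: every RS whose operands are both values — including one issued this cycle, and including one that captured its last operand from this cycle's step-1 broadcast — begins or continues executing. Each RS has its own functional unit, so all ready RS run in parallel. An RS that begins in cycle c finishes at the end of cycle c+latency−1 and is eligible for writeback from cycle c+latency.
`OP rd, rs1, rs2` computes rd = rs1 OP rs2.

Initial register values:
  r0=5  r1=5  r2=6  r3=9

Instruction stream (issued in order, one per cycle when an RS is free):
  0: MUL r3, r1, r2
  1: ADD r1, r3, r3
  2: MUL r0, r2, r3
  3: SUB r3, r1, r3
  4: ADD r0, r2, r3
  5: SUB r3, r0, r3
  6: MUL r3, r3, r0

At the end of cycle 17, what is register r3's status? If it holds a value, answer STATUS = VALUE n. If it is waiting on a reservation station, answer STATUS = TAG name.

STATUS = VALUE 216

  c1: issue MUL r3<-Mul1  regs: r0:5,r1:5,r2:6,r3:Mul1
  c2: issue ADD r1<-Add1  regs: r0:5,r1:Add1,r2:6,r3:Mul1
  c3: issue MUL r0<-Mul2  regs: r0:Mul2,r1:Add1,r2:6,r3:Mul1
  c4: issue SUB r3<-Add2  regs: r0:Mul2,r1:Add1,r2:6,r3:Add2
  c5: CDB Mul1=30; issue ADD r0<-Add3  regs: r0:Add3,r1:Add1,r2:6,r3:Add2
  c6: stall  regs: r0:Add3,r1:Add1,r2:6,r3:Add2
  c7: CDB Add1=60; issue SUB r3<-Add1  regs: r0:Add3,r1:60,r2:6,r3:Add1
  c8: issue MUL r3<-Mul1  regs: r0:Add3,r1:60,r2:6,r3:Mul1
  c9: CDB Add2=30  regs: r0:Add3,r1:60,r2:6,r3:Mul1
  c10: CDB Mul2=180  regs: r0:Add3,r1:60,r2:6,r3:Mul1
  c11: CDB Add3=36  regs: r0:36,r1:60,r2:6,r3:Mul1
  c12: -  regs: r0:36,r1:60,r2:6,r3:Mul1
  c13: CDB Add1=6  regs: r0:36,r1:60,r2:6,r3:Mul1
  c14: -  regs: r0:36,r1:60,r2:6,r3:Mul1
  c15: -  regs: r0:36,r1:60,r2:6,r3:Mul1
  c16: -  regs: r0:36,r1:60,r2:6,r3:Mul1
  c17: CDB Mul1=216  regs: r0:36,r1:60,r2:6,r3:216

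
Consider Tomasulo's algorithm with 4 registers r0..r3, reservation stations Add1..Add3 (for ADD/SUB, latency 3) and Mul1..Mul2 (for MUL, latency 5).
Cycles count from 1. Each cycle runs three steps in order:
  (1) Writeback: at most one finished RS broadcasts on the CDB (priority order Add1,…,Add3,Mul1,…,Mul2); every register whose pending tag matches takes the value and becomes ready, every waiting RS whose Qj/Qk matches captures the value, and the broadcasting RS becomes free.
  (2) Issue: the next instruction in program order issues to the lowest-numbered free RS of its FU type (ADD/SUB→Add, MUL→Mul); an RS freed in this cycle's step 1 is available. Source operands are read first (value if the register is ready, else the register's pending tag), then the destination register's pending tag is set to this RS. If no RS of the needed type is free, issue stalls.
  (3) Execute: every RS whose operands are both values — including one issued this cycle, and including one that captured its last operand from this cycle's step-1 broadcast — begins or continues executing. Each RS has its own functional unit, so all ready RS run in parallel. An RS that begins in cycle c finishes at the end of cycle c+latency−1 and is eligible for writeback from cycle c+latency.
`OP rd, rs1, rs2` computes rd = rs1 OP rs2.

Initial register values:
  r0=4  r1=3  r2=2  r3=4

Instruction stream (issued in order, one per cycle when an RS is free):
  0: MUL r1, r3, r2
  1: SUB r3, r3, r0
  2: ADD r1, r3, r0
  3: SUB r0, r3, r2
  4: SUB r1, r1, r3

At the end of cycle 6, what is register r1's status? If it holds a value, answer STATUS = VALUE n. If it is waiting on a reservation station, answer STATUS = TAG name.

STATUS = TAG Add1

cycle 1: issue MUL r1<-Mul1 // r0:4,r1:Mul1,r2:2,r3:4
cycle 2: issue SUB r3<-Add1 // r0:4,r1:Mul1,r2:2,r3:Add1
cycle 3: issue ADD r1<-Add2 // r0:4,r1:Add2,r2:2,r3:Add1
cycle 4: issue SUB r0<-Add3 // r0:Add3,r1:Add2,r2:2,r3:Add1
cycle 5: CDB Add1=0; issue SUB r1<-Add1 // r0:Add3,r1:Add1,r2:2,r3:0
cycle 6: CDB Mul1=8 // r0:Add3,r1:Add1,r2:2,r3:0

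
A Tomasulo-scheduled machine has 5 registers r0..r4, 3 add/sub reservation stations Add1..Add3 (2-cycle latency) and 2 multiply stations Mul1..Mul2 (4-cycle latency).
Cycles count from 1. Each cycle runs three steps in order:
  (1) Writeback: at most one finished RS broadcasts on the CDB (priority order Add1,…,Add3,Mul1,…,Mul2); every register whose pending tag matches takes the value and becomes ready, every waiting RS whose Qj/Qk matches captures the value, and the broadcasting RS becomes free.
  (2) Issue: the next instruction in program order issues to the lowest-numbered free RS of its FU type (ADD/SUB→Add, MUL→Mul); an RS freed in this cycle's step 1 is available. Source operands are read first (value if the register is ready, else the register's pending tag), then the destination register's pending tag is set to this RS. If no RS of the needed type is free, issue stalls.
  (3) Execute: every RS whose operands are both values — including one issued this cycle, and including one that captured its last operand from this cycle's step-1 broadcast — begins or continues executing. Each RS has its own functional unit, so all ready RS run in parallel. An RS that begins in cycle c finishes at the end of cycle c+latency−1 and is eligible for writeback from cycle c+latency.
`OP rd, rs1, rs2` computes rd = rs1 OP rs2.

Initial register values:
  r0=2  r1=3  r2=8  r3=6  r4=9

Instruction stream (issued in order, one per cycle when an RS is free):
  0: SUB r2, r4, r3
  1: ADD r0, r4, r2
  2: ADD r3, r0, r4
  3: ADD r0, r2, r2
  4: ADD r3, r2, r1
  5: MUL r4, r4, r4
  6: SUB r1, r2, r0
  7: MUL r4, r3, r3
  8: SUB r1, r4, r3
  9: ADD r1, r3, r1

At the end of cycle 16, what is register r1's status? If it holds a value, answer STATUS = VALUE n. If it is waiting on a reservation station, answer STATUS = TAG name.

c1: issue SUB r2<-Add1 | r0:2,r1:3,r2:Add1,r3:6,r4:9
c2: issue ADD r0<-Add2 | r0:Add2,r1:3,r2:Add1,r3:6,r4:9
c3: CDB Add1=3; issue ADD r3<-Add1 | r0:Add2,r1:3,r2:3,r3:Add1,r4:9
c4: issue ADD r0<-Add3 | r0:Add3,r1:3,r2:3,r3:Add1,r4:9
c5: CDB Add2=12; issue ADD r3<-Add2 | r0:Add3,r1:3,r2:3,r3:Add2,r4:9
c6: CDB Add3=6; issue MUL r4<-Mul1 | r0:6,r1:3,r2:3,r3:Add2,r4:Mul1
c7: CDB Add1=21; issue SUB r1<-Add1 | r0:6,r1:Add1,r2:3,r3:Add2,r4:Mul1
c8: CDB Add2=6; issue MUL r4<-Mul2 | r0:6,r1:Add1,r2:3,r3:6,r4:Mul2
c9: CDB Add1=-3; issue SUB r1<-Add1 | r0:6,r1:Add1,r2:3,r3:6,r4:Mul2
c10: CDB Mul1=81; issue ADD r1<-Add2 | r0:6,r1:Add2,r2:3,r3:6,r4:Mul2
c11: - | r0:6,r1:Add2,r2:3,r3:6,r4:Mul2
c12: CDB Mul2=36 | r0:6,r1:Add2,r2:3,r3:6,r4:36
c13: - | r0:6,r1:Add2,r2:3,r3:6,r4:36
c14: CDB Add1=30 | r0:6,r1:Add2,r2:3,r3:6,r4:36
c15: - | r0:6,r1:Add2,r2:3,r3:6,r4:36
c16: CDB Add2=36 | r0:6,r1:36,r2:3,r3:6,r4:36

STATUS = VALUE 36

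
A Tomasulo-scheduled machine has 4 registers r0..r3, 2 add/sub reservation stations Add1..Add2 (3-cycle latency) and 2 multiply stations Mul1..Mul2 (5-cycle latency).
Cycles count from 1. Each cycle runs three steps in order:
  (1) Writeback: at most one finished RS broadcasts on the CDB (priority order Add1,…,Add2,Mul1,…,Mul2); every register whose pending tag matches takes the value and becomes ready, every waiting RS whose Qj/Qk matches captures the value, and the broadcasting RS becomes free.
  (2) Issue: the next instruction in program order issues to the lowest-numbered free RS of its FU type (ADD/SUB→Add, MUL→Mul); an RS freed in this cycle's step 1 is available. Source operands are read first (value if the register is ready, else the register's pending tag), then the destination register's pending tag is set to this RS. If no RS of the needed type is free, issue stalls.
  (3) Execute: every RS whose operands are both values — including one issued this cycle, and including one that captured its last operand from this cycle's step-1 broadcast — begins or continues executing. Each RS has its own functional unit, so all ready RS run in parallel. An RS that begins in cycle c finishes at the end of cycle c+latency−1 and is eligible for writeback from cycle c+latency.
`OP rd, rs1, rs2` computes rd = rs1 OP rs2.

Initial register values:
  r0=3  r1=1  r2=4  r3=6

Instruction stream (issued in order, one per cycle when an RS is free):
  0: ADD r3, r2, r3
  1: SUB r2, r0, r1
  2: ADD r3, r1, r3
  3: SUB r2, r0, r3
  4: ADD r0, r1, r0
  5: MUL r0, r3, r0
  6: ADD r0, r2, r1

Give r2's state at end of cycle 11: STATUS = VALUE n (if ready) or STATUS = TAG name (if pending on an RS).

cycle 1: issue ADD r3<-Add1 // r0:3,r1:1,r2:4,r3:Add1
cycle 2: issue SUB r2<-Add2 // r0:3,r1:1,r2:Add2,r3:Add1
cycle 3: stall // r0:3,r1:1,r2:Add2,r3:Add1
cycle 4: CDB Add1=10; issue ADD r3<-Add1 // r0:3,r1:1,r2:Add2,r3:Add1
cycle 5: CDB Add2=2; issue SUB r2<-Add2 // r0:3,r1:1,r2:Add2,r3:Add1
cycle 6: stall // r0:3,r1:1,r2:Add2,r3:Add1
cycle 7: CDB Add1=11; issue ADD r0<-Add1 // r0:Add1,r1:1,r2:Add2,r3:11
cycle 8: issue MUL r0<-Mul1 // r0:Mul1,r1:1,r2:Add2,r3:11
cycle 9: stall // r0:Mul1,r1:1,r2:Add2,r3:11
cycle 10: CDB Add1=4; issue ADD r0<-Add1 // r0:Add1,r1:1,r2:Add2,r3:11
cycle 11: CDB Add2=-8 // r0:Add1,r1:1,r2:-8,r3:11

STATUS = VALUE -8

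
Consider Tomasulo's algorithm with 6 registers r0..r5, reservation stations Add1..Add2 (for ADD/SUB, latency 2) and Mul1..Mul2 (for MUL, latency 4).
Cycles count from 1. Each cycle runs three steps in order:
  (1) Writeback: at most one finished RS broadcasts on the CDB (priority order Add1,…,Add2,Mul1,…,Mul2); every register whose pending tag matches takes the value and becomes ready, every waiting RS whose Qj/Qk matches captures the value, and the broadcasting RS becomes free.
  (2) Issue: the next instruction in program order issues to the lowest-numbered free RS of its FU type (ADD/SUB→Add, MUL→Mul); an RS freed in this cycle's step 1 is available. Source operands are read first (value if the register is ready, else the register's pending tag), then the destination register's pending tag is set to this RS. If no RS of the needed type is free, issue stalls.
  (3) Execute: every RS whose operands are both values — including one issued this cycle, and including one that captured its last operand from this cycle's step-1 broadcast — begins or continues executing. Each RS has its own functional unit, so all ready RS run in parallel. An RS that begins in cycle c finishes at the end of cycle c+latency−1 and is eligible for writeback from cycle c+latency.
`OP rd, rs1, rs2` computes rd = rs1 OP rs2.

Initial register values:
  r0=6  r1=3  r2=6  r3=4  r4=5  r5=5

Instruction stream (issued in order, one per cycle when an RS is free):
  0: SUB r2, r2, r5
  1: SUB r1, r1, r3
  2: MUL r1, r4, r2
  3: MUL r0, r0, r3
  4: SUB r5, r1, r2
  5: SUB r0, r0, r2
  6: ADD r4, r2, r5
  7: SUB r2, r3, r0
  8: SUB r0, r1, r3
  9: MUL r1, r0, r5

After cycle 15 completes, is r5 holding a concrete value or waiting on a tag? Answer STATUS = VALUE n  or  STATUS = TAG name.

c1: issue SUB r2<-Add1 | r0:6,r1:3,r2:Add1,r3:4,r4:5,r5:5
c2: issue SUB r1<-Add2 | r0:6,r1:Add2,r2:Add1,r3:4,r4:5,r5:5
c3: CDB Add1=1; issue MUL r1<-Mul1 | r0:6,r1:Mul1,r2:1,r3:4,r4:5,r5:5
c4: CDB Add2=-1; issue MUL r0<-Mul2 | r0:Mul2,r1:Mul1,r2:1,r3:4,r4:5,r5:5
c5: issue SUB r5<-Add1 | r0:Mul2,r1:Mul1,r2:1,r3:4,r4:5,r5:Add1
c6: issue SUB r0<-Add2 | r0:Add2,r1:Mul1,r2:1,r3:4,r4:5,r5:Add1
c7: CDB Mul1=5; stall | r0:Add2,r1:5,r2:1,r3:4,r4:5,r5:Add1
c8: CDB Mul2=24; stall | r0:Add2,r1:5,r2:1,r3:4,r4:5,r5:Add1
c9: CDB Add1=4; issue ADD r4<-Add1 | r0:Add2,r1:5,r2:1,r3:4,r4:Add1,r5:4
c10: CDB Add2=23; issue SUB r2<-Add2 | r0:23,r1:5,r2:Add2,r3:4,r4:Add1,r5:4
c11: CDB Add1=5; issue SUB r0<-Add1 | r0:Add1,r1:5,r2:Add2,r3:4,r4:5,r5:4
c12: CDB Add2=-19; issue MUL r1<-Mul1 | r0:Add1,r1:Mul1,r2:-19,r3:4,r4:5,r5:4
c13: CDB Add1=1 | r0:1,r1:Mul1,r2:-19,r3:4,r4:5,r5:4
c14: - | r0:1,r1:Mul1,r2:-19,r3:4,r4:5,r5:4
c15: - | r0:1,r1:Mul1,r2:-19,r3:4,r4:5,r5:4

STATUS = VALUE 4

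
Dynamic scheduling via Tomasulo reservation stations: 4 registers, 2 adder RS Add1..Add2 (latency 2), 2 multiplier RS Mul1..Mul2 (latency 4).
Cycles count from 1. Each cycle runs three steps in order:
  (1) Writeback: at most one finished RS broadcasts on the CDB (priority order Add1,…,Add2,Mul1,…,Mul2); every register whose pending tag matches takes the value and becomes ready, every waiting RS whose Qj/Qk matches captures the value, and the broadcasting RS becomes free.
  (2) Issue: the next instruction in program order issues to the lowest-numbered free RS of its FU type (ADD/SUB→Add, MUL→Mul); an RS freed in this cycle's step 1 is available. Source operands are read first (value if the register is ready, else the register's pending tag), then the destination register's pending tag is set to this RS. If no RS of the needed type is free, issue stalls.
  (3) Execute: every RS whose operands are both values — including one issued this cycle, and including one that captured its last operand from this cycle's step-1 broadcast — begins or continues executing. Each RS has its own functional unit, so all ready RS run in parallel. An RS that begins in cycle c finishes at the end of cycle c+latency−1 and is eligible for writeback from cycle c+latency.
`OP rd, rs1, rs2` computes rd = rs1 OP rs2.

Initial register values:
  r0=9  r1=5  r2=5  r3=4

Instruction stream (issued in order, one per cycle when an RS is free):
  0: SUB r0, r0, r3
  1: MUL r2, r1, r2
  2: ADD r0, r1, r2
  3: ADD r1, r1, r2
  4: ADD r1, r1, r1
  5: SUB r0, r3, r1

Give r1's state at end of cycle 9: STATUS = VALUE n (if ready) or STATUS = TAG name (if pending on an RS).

STATUS = TAG Add1

  c1: issue SUB r0<-Add1  regs: r0:Add1,r1:5,r2:5,r3:4
  c2: issue MUL r2<-Mul1  regs: r0:Add1,r1:5,r2:Mul1,r3:4
  c3: CDB Add1=5; issue ADD r0<-Add1  regs: r0:Add1,r1:5,r2:Mul1,r3:4
  c4: issue ADD r1<-Add2  regs: r0:Add1,r1:Add2,r2:Mul1,r3:4
  c5: stall  regs: r0:Add1,r1:Add2,r2:Mul1,r3:4
  c6: CDB Mul1=25; stall  regs: r0:Add1,r1:Add2,r2:25,r3:4
  c7: stall  regs: r0:Add1,r1:Add2,r2:25,r3:4
  c8: CDB Add1=30; issue ADD r1<-Add1  regs: r0:30,r1:Add1,r2:25,r3:4
  c9: CDB Add2=30; issue SUB r0<-Add2  regs: r0:Add2,r1:Add1,r2:25,r3:4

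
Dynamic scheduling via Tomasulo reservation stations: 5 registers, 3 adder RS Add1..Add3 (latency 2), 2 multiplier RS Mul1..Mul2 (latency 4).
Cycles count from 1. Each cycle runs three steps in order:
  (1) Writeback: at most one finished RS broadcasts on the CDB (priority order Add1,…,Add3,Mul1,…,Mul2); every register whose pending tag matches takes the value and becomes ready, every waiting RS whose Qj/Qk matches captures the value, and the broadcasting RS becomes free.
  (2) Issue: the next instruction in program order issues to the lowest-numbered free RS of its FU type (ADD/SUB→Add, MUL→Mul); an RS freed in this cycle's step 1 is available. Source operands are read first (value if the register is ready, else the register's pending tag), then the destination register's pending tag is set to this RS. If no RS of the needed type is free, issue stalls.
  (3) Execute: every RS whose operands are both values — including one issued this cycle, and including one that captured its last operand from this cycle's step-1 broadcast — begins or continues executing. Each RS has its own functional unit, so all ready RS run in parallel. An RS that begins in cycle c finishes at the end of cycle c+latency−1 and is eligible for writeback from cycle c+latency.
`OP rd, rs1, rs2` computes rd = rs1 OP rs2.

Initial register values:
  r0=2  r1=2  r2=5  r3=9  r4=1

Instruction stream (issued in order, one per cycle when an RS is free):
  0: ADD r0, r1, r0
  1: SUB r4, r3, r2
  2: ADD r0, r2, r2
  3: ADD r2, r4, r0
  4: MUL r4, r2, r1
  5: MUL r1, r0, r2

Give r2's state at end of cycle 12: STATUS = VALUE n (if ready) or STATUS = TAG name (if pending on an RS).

STATUS = VALUE 14

  c1: issue ADD r0<-Add1  regs: r0:Add1,r1:2,r2:5,r3:9,r4:1
  c2: issue SUB r4<-Add2  regs: r0:Add1,r1:2,r2:5,r3:9,r4:Add2
  c3: CDB Add1=4; issue ADD r0<-Add1  regs: r0:Add1,r1:2,r2:5,r3:9,r4:Add2
  c4: CDB Add2=4; issue ADD r2<-Add2  regs: r0:Add1,r1:2,r2:Add2,r3:9,r4:4
  c5: CDB Add1=10; issue MUL r4<-Mul1  regs: r0:10,r1:2,r2:Add2,r3:9,r4:Mul1
  c6: issue MUL r1<-Mul2  regs: r0:10,r1:Mul2,r2:Add2,r3:9,r4:Mul1
  c7: CDB Add2=14  regs: r0:10,r1:Mul2,r2:14,r3:9,r4:Mul1
  c8: -  regs: r0:10,r1:Mul2,r2:14,r3:9,r4:Mul1
  c9: -  regs: r0:10,r1:Mul2,r2:14,r3:9,r4:Mul1
  c10: -  regs: r0:10,r1:Mul2,r2:14,r3:9,r4:Mul1
  c11: CDB Mul1=28  regs: r0:10,r1:Mul2,r2:14,r3:9,r4:28
  c12: CDB Mul2=140  regs: r0:10,r1:140,r2:14,r3:9,r4:28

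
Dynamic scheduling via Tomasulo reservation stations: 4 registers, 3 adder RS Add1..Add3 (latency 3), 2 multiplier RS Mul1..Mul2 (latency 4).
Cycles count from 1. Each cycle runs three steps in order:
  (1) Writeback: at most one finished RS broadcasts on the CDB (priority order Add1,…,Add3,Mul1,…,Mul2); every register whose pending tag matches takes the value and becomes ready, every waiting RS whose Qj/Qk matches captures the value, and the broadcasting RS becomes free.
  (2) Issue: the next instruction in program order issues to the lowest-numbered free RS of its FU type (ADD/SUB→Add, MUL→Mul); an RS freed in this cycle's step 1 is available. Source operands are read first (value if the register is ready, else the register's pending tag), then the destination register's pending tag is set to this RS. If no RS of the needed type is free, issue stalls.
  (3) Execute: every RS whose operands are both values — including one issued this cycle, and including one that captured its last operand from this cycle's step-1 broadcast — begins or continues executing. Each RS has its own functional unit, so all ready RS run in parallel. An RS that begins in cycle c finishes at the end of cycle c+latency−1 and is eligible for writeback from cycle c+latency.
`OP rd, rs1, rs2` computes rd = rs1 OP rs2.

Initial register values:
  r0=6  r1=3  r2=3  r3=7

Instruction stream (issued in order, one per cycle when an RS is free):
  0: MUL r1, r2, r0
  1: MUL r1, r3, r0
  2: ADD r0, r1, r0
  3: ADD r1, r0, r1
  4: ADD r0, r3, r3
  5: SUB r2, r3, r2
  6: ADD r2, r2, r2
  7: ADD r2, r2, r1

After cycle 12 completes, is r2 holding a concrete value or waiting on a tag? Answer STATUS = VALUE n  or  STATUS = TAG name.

cycle 1: issue MUL r1<-Mul1 // r0:6,r1:Mul1,r2:3,r3:7
cycle 2: issue MUL r1<-Mul2 // r0:6,r1:Mul2,r2:3,r3:7
cycle 3: issue ADD r0<-Add1 // r0:Add1,r1:Mul2,r2:3,r3:7
cycle 4: issue ADD r1<-Add2 // r0:Add1,r1:Add2,r2:3,r3:7
cycle 5: CDB Mul1=18; issue ADD r0<-Add3 // r0:Add3,r1:Add2,r2:3,r3:7
cycle 6: CDB Mul2=42; stall // r0:Add3,r1:Add2,r2:3,r3:7
cycle 7: stall // r0:Add3,r1:Add2,r2:3,r3:7
cycle 8: CDB Add3=14; issue SUB r2<-Add3 // r0:14,r1:Add2,r2:Add3,r3:7
cycle 9: CDB Add1=48; issue ADD r2<-Add1 // r0:14,r1:Add2,r2:Add1,r3:7
cycle 10: stall // r0:14,r1:Add2,r2:Add1,r3:7
cycle 11: CDB Add3=4; issue ADD r2<-Add3 // r0:14,r1:Add2,r2:Add3,r3:7
cycle 12: CDB Add2=90 // r0:14,r1:90,r2:Add3,r3:7

STATUS = TAG Add3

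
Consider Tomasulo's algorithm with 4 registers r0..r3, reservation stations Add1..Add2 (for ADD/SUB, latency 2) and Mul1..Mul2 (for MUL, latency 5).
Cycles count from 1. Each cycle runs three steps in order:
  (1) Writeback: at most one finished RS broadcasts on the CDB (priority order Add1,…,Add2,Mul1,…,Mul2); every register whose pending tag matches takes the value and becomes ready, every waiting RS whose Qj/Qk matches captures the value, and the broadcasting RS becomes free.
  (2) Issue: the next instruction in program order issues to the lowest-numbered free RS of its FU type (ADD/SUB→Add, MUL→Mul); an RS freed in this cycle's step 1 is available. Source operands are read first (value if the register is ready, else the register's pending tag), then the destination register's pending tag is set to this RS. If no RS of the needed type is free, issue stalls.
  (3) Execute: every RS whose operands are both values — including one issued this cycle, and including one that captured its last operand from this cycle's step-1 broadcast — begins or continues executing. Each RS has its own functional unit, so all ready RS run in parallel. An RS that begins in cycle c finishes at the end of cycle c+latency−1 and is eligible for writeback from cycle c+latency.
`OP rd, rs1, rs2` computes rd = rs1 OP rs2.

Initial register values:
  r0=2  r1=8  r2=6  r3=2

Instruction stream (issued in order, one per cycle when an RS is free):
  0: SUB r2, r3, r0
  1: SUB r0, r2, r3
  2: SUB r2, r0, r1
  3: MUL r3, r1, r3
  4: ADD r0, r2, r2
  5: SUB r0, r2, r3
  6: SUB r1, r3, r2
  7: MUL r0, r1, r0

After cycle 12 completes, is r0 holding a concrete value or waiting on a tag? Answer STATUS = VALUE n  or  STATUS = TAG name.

STATUS = TAG Mul1

  c1: issue SUB r2<-Add1  regs: r0:2,r1:8,r2:Add1,r3:2
  c2: issue SUB r0<-Add2  regs: r0:Add2,r1:8,r2:Add1,r3:2
  c3: CDB Add1=0; issue SUB r2<-Add1  regs: r0:Add2,r1:8,r2:Add1,r3:2
  c4: issue MUL r3<-Mul1  regs: r0:Add2,r1:8,r2:Add1,r3:Mul1
  c5: CDB Add2=-2; issue ADD r0<-Add2  regs: r0:Add2,r1:8,r2:Add1,r3:Mul1
  c6: stall  regs: r0:Add2,r1:8,r2:Add1,r3:Mul1
  c7: CDB Add1=-10; issue SUB r0<-Add1  regs: r0:Add1,r1:8,r2:-10,r3:Mul1
  c8: stall  regs: r0:Add1,r1:8,r2:-10,r3:Mul1
  c9: CDB Add2=-20; issue SUB r1<-Add2  regs: r0:Add1,r1:Add2,r2:-10,r3:Mul1
  c10: CDB Mul1=16; issue MUL r0<-Mul1  regs: r0:Mul1,r1:Add2,r2:-10,r3:16
  c11: -  regs: r0:Mul1,r1:Add2,r2:-10,r3:16
  c12: CDB Add1=-26  regs: r0:Mul1,r1:Add2,r2:-10,r3:16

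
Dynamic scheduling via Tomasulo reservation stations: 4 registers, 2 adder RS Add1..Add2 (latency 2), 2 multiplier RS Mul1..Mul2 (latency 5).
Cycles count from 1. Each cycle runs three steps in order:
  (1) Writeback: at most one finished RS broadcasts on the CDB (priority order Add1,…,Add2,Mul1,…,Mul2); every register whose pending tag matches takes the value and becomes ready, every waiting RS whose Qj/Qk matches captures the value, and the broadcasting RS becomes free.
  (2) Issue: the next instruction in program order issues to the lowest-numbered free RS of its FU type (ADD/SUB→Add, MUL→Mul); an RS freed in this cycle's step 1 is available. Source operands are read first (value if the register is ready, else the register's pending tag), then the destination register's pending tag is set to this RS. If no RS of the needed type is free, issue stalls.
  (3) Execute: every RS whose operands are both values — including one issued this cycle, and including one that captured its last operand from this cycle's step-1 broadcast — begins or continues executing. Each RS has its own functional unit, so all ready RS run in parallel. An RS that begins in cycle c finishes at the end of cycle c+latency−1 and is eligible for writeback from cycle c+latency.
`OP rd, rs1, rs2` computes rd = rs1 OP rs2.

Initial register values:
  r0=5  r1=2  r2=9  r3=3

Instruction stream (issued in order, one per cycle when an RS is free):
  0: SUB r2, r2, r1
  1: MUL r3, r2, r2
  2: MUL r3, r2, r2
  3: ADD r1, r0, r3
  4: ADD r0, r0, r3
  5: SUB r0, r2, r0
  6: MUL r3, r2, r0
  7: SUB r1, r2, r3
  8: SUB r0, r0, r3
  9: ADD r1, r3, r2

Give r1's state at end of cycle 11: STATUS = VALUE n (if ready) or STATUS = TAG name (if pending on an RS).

cycle 1: issue SUB r2<-Add1 // r0:5,r1:2,r2:Add1,r3:3
cycle 2: issue MUL r3<-Mul1 // r0:5,r1:2,r2:Add1,r3:Mul1
cycle 3: CDB Add1=7; issue MUL r3<-Mul2 // r0:5,r1:2,r2:7,r3:Mul2
cycle 4: issue ADD r1<-Add1 // r0:5,r1:Add1,r2:7,r3:Mul2
cycle 5: issue ADD r0<-Add2 // r0:Add2,r1:Add1,r2:7,r3:Mul2
cycle 6: stall // r0:Add2,r1:Add1,r2:7,r3:Mul2
cycle 7: stall // r0:Add2,r1:Add1,r2:7,r3:Mul2
cycle 8: CDB Mul1=49; stall // r0:Add2,r1:Add1,r2:7,r3:Mul2
cycle 9: CDB Mul2=49; stall // r0:Add2,r1:Add1,r2:7,r3:49
cycle 10: stall // r0:Add2,r1:Add1,r2:7,r3:49
cycle 11: CDB Add1=54; issue SUB r0<-Add1 // r0:Add1,r1:54,r2:7,r3:49

STATUS = VALUE 54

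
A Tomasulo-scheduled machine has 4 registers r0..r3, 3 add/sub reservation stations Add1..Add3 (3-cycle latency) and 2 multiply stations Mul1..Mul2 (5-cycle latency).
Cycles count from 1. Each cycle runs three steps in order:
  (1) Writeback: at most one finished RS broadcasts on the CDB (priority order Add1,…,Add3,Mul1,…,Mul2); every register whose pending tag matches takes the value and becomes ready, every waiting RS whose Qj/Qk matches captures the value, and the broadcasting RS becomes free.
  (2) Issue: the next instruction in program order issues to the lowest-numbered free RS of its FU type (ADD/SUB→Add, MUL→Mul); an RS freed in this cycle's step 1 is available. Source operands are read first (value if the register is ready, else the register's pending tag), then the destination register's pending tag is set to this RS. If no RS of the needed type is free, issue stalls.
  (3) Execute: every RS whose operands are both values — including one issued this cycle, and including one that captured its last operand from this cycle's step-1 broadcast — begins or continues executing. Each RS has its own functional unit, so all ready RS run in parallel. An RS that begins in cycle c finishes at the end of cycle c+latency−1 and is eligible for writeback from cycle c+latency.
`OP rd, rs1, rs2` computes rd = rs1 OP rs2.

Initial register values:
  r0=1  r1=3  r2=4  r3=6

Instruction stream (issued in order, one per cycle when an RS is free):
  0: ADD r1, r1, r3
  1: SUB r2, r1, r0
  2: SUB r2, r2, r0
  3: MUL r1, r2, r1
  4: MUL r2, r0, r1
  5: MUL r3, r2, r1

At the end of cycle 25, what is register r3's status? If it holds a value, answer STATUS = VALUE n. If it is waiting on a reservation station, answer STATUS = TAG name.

  c1: issue ADD r1<-Add1  regs: r0:1,r1:Add1,r2:4,r3:6
  c2: issue SUB r2<-Add2  regs: r0:1,r1:Add1,r2:Add2,r3:6
  c3: issue SUB r2<-Add3  regs: r0:1,r1:Add1,r2:Add3,r3:6
  c4: CDB Add1=9; issue MUL r1<-Mul1  regs: r0:1,r1:Mul1,r2:Add3,r3:6
  c5: issue MUL r2<-Mul2  regs: r0:1,r1:Mul1,r2:Mul2,r3:6
  c6: stall  regs: r0:1,r1:Mul1,r2:Mul2,r3:6
  c7: CDB Add2=8; stall  regs: r0:1,r1:Mul1,r2:Mul2,r3:6
  c8: stall  regs: r0:1,r1:Mul1,r2:Mul2,r3:6
  c9: stall  regs: r0:1,r1:Mul1,r2:Mul2,r3:6
  c10: CDB Add3=7; stall  regs: r0:1,r1:Mul1,r2:Mul2,r3:6
  c11: stall  regs: r0:1,r1:Mul1,r2:Mul2,r3:6
  c12: stall  regs: r0:1,r1:Mul1,r2:Mul2,r3:6
  c13: stall  regs: r0:1,r1:Mul1,r2:Mul2,r3:6
  c14: stall  regs: r0:1,r1:Mul1,r2:Mul2,r3:6
  c15: CDB Mul1=63; issue MUL r3<-Mul1  regs: r0:1,r1:63,r2:Mul2,r3:Mul1
  c16: -  regs: r0:1,r1:63,r2:Mul2,r3:Mul1
  c17: -  regs: r0:1,r1:63,r2:Mul2,r3:Mul1
  c18: -  regs: r0:1,r1:63,r2:Mul2,r3:Mul1
  c19: -  regs: r0:1,r1:63,r2:Mul2,r3:Mul1
  c20: CDB Mul2=63  regs: r0:1,r1:63,r2:63,r3:Mul1
  c21: -  regs: r0:1,r1:63,r2:63,r3:Mul1
  c22: -  regs: r0:1,r1:63,r2:63,r3:Mul1
  c23: -  regs: r0:1,r1:63,r2:63,r3:Mul1
  c24: -  regs: r0:1,r1:63,r2:63,r3:Mul1
  c25: CDB Mul1=3969  regs: r0:1,r1:63,r2:63,r3:3969

STATUS = VALUE 3969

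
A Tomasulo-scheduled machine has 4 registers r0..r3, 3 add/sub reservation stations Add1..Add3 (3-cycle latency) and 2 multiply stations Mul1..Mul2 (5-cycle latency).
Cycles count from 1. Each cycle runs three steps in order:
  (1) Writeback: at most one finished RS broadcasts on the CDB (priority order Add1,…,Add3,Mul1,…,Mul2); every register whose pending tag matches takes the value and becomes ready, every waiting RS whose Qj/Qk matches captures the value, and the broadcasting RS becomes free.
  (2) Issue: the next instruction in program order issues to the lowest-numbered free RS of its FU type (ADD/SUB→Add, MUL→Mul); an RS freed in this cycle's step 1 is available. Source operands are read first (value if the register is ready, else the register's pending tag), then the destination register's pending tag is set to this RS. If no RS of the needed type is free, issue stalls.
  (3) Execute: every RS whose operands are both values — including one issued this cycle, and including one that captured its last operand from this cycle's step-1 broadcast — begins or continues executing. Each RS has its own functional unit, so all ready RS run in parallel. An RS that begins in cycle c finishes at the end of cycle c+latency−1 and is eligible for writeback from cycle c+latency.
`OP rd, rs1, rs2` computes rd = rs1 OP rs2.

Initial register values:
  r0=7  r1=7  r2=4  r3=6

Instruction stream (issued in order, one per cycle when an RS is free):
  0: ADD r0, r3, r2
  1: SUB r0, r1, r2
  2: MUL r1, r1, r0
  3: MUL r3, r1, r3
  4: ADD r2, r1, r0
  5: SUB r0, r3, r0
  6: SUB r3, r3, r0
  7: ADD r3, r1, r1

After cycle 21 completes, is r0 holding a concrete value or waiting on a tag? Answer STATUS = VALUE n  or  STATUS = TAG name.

  c1: issue ADD r0<-Add1  regs: r0:Add1,r1:7,r2:4,r3:6
  c2: issue SUB r0<-Add2  regs: r0:Add2,r1:7,r2:4,r3:6
  c3: issue MUL r1<-Mul1  regs: r0:Add2,r1:Mul1,r2:4,r3:6
  c4: CDB Add1=10; issue MUL r3<-Mul2  regs: r0:Add2,r1:Mul1,r2:4,r3:Mul2
  c5: CDB Add2=3; issue ADD r2<-Add1  regs: r0:3,r1:Mul1,r2:Add1,r3:Mul2
  c6: issue SUB r0<-Add2  regs: r0:Add2,r1:Mul1,r2:Add1,r3:Mul2
  c7: issue SUB r3<-Add3  regs: r0:Add2,r1:Mul1,r2:Add1,r3:Add3
  c8: stall  regs: r0:Add2,r1:Mul1,r2:Add1,r3:Add3
  c9: stall  regs: r0:Add2,r1:Mul1,r2:Add1,r3:Add3
  c10: CDB Mul1=21; stall  regs: r0:Add2,r1:21,r2:Add1,r3:Add3
  c11: stall  regs: r0:Add2,r1:21,r2:Add1,r3:Add3
  c12: stall  regs: r0:Add2,r1:21,r2:Add1,r3:Add3
  c13: CDB Add1=24; issue ADD r3<-Add1  regs: r0:Add2,r1:21,r2:24,r3:Add1
  c14: -  regs: r0:Add2,r1:21,r2:24,r3:Add1
  c15: CDB Mul2=126  regs: r0:Add2,r1:21,r2:24,r3:Add1
  c16: CDB Add1=42  regs: r0:Add2,r1:21,r2:24,r3:42
  c17: -  regs: r0:Add2,r1:21,r2:24,r3:42
  c18: CDB Add2=123  regs: r0:123,r1:21,r2:24,r3:42
  c19: -  regs: r0:123,r1:21,r2:24,r3:42
  c20: -  regs: r0:123,r1:21,r2:24,r3:42
  c21: CDB Add3=3  regs: r0:123,r1:21,r2:24,r3:42

STATUS = VALUE 123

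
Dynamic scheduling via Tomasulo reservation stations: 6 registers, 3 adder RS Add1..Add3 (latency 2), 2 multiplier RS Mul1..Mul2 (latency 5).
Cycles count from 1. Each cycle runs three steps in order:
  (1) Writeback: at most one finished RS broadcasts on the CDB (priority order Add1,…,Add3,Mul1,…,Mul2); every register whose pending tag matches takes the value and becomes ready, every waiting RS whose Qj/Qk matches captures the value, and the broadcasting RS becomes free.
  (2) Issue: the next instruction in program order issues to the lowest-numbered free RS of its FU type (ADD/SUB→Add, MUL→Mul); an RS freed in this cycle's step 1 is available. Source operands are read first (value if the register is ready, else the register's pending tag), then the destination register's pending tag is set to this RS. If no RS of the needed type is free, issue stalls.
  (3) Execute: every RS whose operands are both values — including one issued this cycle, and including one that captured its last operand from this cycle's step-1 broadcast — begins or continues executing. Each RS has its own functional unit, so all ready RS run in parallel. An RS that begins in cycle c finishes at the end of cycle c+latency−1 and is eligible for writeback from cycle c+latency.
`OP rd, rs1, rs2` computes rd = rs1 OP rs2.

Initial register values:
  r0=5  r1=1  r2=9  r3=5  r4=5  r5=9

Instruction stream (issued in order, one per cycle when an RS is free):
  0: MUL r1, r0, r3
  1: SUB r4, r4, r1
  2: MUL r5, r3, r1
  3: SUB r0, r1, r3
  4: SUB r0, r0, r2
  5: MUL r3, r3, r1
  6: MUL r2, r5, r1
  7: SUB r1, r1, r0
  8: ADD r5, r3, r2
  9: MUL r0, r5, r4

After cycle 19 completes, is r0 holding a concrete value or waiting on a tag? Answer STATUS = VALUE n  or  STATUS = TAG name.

STATUS = TAG Mul2

cycle 1: issue MUL r1<-Mul1 // r0:5,r1:Mul1,r2:9,r3:5,r4:5,r5:9
cycle 2: issue SUB r4<-Add1 // r0:5,r1:Mul1,r2:9,r3:5,r4:Add1,r5:9
cycle 3: issue MUL r5<-Mul2 // r0:5,r1:Mul1,r2:9,r3:5,r4:Add1,r5:Mul2
cycle 4: issue SUB r0<-Add2 // r0:Add2,r1:Mul1,r2:9,r3:5,r4:Add1,r5:Mul2
cycle 5: issue SUB r0<-Add3 // r0:Add3,r1:Mul1,r2:9,r3:5,r4:Add1,r5:Mul2
cycle 6: CDB Mul1=25; issue MUL r3<-Mul1 // r0:Add3,r1:25,r2:9,r3:Mul1,r4:Add1,r5:Mul2
cycle 7: stall // r0:Add3,r1:25,r2:9,r3:Mul1,r4:Add1,r5:Mul2
cycle 8: CDB Add1=-20; stall // r0:Add3,r1:25,r2:9,r3:Mul1,r4:-20,r5:Mul2
cycle 9: CDB Add2=20; stall // r0:Add3,r1:25,r2:9,r3:Mul1,r4:-20,r5:Mul2
cycle 10: stall // r0:Add3,r1:25,r2:9,r3:Mul1,r4:-20,r5:Mul2
cycle 11: CDB Add3=11; stall // r0:11,r1:25,r2:9,r3:Mul1,r4:-20,r5:Mul2
cycle 12: CDB Mul1=125; issue MUL r2<-Mul1 // r0:11,r1:25,r2:Mul1,r3:125,r4:-20,r5:Mul2
cycle 13: CDB Mul2=125; issue SUB r1<-Add1 // r0:11,r1:Add1,r2:Mul1,r3:125,r4:-20,r5:125
cycle 14: issue ADD r5<-Add2 // r0:11,r1:Add1,r2:Mul1,r3:125,r4:-20,r5:Add2
cycle 15: CDB Add1=14; issue MUL r0<-Mul2 // r0:Mul2,r1:14,r2:Mul1,r3:125,r4:-20,r5:Add2
cycle 16: - // r0:Mul2,r1:14,r2:Mul1,r3:125,r4:-20,r5:Add2
cycle 17: - // r0:Mul2,r1:14,r2:Mul1,r3:125,r4:-20,r5:Add2
cycle 18: CDB Mul1=3125 // r0:Mul2,r1:14,r2:3125,r3:125,r4:-20,r5:Add2
cycle 19: - // r0:Mul2,r1:14,r2:3125,r3:125,r4:-20,r5:Add2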